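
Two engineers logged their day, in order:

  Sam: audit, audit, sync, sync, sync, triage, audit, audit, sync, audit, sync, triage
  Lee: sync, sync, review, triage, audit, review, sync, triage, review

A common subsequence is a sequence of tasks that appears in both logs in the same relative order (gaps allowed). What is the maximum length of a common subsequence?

6

Match sync at Sam[3]=Lee[1]; then sync at Sam[4]=Lee[2]; then triage at Sam[6]=Lee[4]; then audit at Sam[7]=Lee[5]; then sync at Sam[11]=Lee[7]; then triage at Sam[12]=Lee[8] — 6 tasks in the same relative order in both. Since dp[12][9] = 6, nothing longer is possible.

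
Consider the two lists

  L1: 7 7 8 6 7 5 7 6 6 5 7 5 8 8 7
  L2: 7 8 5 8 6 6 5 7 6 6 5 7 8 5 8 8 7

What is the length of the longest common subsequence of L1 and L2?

One common subsequence of length 13: 7 at L1[1]=L2[1] → 8 at L1[3]=L2[4] → 6 at L1[4]=L2[6] → 5 at L1[6]=L2[7] → 7 at L1[7]=L2[8] → 6 at L1[8]=L2[9] → 6 at L1[9]=L2[10] → 5 at L1[10]=L2[11] → 7 at L1[11]=L2[12] → 5 at L1[12]=L2[14] → 8 at L1[13]=L2[15] → 8 at L1[14]=L2[16] → 7 at L1[15]=L2[17], and the DP table's final entry dp[15][17] is also 13, so no common subsequence is longer.

13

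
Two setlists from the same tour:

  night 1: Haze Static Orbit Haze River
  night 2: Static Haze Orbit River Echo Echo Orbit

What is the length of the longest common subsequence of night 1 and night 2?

Taking Haze (night 1 #1, night 2 #2), then Orbit (night 1 #3, night 2 #3), then River (night 1 #5, night 2 #4) gives a common subsequence of length 3. dp[5][7] = 3 confirms this is the maximum.

3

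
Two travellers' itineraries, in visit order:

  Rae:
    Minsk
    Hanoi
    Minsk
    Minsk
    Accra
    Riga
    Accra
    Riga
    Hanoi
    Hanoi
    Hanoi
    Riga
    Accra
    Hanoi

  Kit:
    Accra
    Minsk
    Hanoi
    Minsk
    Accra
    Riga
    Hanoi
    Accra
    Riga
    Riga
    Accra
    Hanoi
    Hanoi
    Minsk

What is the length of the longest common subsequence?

10

One common subsequence of length 10: Minsk [1,2], then Hanoi [2,3], then Minsk [4,4], then Accra [5,5], then Riga [6,6], then Accra [7,8], then Riga [8,9], then Riga [12,10], then Accra [13,11], then Hanoi [14,13], and the DP table's final entry dp[14][14] is also 10, so no common subsequence is longer.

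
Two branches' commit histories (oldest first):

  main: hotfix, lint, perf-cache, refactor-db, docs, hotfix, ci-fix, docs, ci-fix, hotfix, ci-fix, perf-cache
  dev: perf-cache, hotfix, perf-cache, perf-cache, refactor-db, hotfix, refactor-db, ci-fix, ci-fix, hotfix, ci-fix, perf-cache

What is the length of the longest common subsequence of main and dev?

9

Taking hotfix [1,2]; then perf-cache [3,4]; then refactor-db [4,5]; then hotfix [6,6]; then ci-fix [7,8]; then ci-fix [9,9]; then hotfix [10,10]; then ci-fix [11,11]; then perf-cache [12,12] gives a common subsequence of length 9. dp[12][12] = 9 confirms this is the maximum.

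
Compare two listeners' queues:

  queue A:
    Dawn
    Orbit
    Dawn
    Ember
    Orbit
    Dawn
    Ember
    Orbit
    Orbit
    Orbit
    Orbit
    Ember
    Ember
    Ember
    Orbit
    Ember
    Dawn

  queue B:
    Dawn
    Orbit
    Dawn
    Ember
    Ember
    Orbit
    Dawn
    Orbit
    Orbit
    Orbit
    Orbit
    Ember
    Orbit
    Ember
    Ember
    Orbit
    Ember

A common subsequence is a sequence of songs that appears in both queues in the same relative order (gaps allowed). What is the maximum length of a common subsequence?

One common subsequence of length 15: Dawn at queue A[1]=queue B[1]; then Orbit at queue A[2]=queue B[2]; then Dawn at queue A[3]=queue B[3]; then Ember at queue A[4]=queue B[5]; then Orbit at queue A[5]=queue B[6]; then Dawn at queue A[6]=queue B[7]; then Orbit at queue A[8]=queue B[8]; then Orbit at queue A[9]=queue B[9]; then Orbit at queue A[10]=queue B[10]; then Orbit at queue A[11]=queue B[11]; then Ember at queue A[12]=queue B[12]; then Ember at queue A[13]=queue B[14]; then Ember at queue A[14]=queue B[15]; then Orbit at queue A[15]=queue B[16]; then Ember at queue A[16]=queue B[17]. Since dp[17][17] = 15, nothing longer is possible.

15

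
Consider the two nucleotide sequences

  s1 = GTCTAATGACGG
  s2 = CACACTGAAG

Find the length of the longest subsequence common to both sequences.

7

Let dp[i][j] be the LCS length of the first i bases of s1 and the first j bases of s2. dp[i][j] = dp[i-1][j-1]+1 when the i-th and j-th bases match, else max(dp[i-1][j], dp[i][j-1]).
    ·  C  A  C  A  C  T  G  A  A  G
 ·  0  0  0  0  0  0  0  0  0  0  0
 G  0  0  0  0  0  0  0  1  1  1  1
 T  0  0  0  0  0  0  1  1  1  1  1
 C  0  1  1  1  1  1  1  1  1  1  1
 T  0  1  1  1  1  1  2  2  2  2  2
 A  0  1  2  2  2  2  2  2  3  3  3
 A  0  1  2  2  3  3  3  3  3  4  4
 T  0  1  2  2  3  3  4  4  4  4  4
 G  0  1  2  2  3  3  4  5  5  5  5
 A  0  1  2  2  3  3  4  5  6  6  6
 C  0  1  2  3  3  4  4  5  6  6  6
 G  0  1  2  3  3  4  4  5  6  6  7
 G  0  1  2  3  3  4  4  5  6  6  7
dp[12][10] = 7. One LCS (by backtracking along matches): CAATGAG.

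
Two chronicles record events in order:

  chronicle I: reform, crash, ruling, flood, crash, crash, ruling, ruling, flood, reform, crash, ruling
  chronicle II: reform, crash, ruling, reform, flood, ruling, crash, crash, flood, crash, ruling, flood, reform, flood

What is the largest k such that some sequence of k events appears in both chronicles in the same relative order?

9

One common subsequence of length 9: reform [1,1] → crash [2,2] → ruling [3,3] → flood [4,5] → crash [5,8] → crash [6,10] → ruling [8,11] → flood [9,12] → reform [10,13]. Since dp[12][14] = 9, nothing longer is possible.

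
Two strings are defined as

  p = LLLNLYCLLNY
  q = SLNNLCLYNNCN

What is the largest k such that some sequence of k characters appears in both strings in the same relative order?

6

Let dp[i][j] be the LCS length of the first i characters of p and the first j characters of q. dp[i][j] = dp[i-1][j-1]+1 when the i-th and j-th characters match, else max(dp[i-1][j], dp[i][j-1]).
    ·  S  L  N  N  L  C  L  Y  N  N  C  N
 ·  0  0  0  0  0  0  0  0  0  0  0  0  0
 L  0  0  1  1  1  1  1  1  1  1  1  1  1
 L  0  0  1  1  1  2  2  2  2  2  2  2  2
 L  0  0  1  1  1  2  2  3  3  3  3  3  3
 N  0  0  1  2  2  2  2  3  3  4  4  4  4
 L  0  0  1  2  2  3  3  3  3  4  4  4  4
 Y  0  0  1  2  2  3  3  3  4  4  4  4  4
 C  0  0  1  2  2  3  4  4  4  4  4  5  5
 L  0  0  1  2  2  3  4  5  5  5  5  5  5
 L  0  0  1  2  2  3  4  5  5  5  5  5  5
 N  0  0  1  2  3  3  4  5  5  6  6  6  6
 Y  0  0  1  2  3  3  4  5  6  6  6  6  6
dp[11][12] = 6. One LCS (by backtracking along matches): LLLNCN.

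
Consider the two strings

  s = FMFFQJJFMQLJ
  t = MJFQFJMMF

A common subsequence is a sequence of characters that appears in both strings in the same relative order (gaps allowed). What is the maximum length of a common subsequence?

Match M at s[2]=t[1], F at s[3]=t[3], F at s[4]=t[5], J at s[6]=t[6], F at s[8]=t[9] — 5 characters in the same relative order in both. The LCS DP gives dp[12][9] = 5, so this is optimal.

5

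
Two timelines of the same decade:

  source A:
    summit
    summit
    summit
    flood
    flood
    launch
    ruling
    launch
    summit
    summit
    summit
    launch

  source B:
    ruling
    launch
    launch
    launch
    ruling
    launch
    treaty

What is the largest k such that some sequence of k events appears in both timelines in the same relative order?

Pick launch [6,4], then ruling [7,5], then launch [8,6]; all 3 events appear in both, in order. Since dp[12][7] = 3, nothing longer is possible.

3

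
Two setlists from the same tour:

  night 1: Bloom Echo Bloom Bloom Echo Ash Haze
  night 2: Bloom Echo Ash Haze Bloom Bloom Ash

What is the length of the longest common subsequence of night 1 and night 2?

5

One common subsequence of length 5: Bloom (night 1 #1, night 2 #1), Echo (night 1 #2, night 2 #2), Bloom (night 1 #3, night 2 #5), Bloom (night 1 #4, night 2 #6), Ash (night 1 #6, night 2 #7), and the DP table's final entry dp[7][7] is also 5, so no common subsequence is longer.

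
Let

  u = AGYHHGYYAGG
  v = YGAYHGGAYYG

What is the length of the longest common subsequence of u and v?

7

Let dp[i][j] be the LCS length of the first i characters of u and the first j characters of v. dp[i][j] = dp[i-1][j-1]+1 when the i-th and j-th characters match, else max(dp[i-1][j], dp[i][j-1]).
    ·  Y  G  A  Y  H  G  G  A  Y  Y  G
 ·  0  0  0  0  0  0  0  0  0  0  0  0
 A  0  0  0  1  1  1  1  1  1  1  1  1
 G  0  0  1  1  1  1  2  2  2  2  2  2
 Y  0  1  1  1  2  2  2  2  2  3  3  3
 H  0  1  1  1  2  3  3  3  3  3  3  3
 H  0  1  1  1  2  3  3  3  3  3  3  3
 G  0  1  2  2  2  3  4  4  4  4  4  4
 Y  0  1  2  2  3  3  4  4  4  5  5  5
 Y  0  1  2  2  3  3  4  4  4  5  6  6
 A  0  1  2  3  3  3  4  4  5  5  6  6
 G  0  1  2  3  3  3  4  5  5  5  6  7
 G  0  1  2  3  3  3  4  5  5  5  6  7
dp[11][11] = 7. One LCS (by backtracking along matches): AYHGYYG.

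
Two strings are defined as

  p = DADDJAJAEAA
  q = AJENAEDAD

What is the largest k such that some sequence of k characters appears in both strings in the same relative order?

Pick A (p #2, q #1), then J (p #5, q #2), then A (p #8, q #5), then E (p #9, q #6), then A (p #10, q #8); all 5 characters appear in both, in order. dp[11][9] = 5 confirms this is the maximum.

5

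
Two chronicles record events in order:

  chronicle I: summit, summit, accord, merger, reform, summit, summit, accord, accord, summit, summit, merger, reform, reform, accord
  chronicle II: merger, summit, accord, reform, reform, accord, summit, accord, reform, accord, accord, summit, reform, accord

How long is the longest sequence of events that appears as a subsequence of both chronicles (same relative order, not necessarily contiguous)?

Match summit [1,2] → summit [2,7] → accord [3,8] → reform [5,9] → accord [8,10] → accord [9,11] → summit [11,12] → reform [14,13] → accord [15,14] — 9 events in the same relative order in both. dp[15][14] = 9 confirms this is the maximum.

9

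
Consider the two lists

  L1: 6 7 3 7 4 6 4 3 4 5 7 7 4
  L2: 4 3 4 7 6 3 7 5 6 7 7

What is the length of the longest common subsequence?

7

Let dp[i][j] be the LCS length of the first i values of L1 and the first j values of L2. dp[i][j] = dp[i-1][j-1]+1 when the i-th and j-th values match, else max(dp[i-1][j], dp[i][j-1]).
    ·  4  3  4  7  6  3  7  5  6  7  7
 ·  0  0  0  0  0  0  0  0  0  0  0  0
 6  0  0  0  0  0  1  1  1  1  1  1  1
 7  0  0  0  0  1  1  1  2  2  2  2  2
 3  0  0  1  1  1  1  2  2  2  2  2  2
 7  0  0  1  1  2  2  2  3  3  3  3  3
 4  0  1  1  2  2  2  2  3  3  3  3  3
 6  0  1  1  2  2  3  3  3  3  4  4  4
 4  0  1  1  2  2  3  3  3  3  4  4  4
 3  0  1  2  2  2  3  4  4  4  4  4  4
 4  0  1  2  3  3  3  4  4  4  4  4  4
 5  0  1  2  3  3  3  4  4  5  5  5  5
 7  0  1  2  3  4  4  4  5  5  5  6  6
 7  0  1  2  3  4  4  4  5  5  5  6  7
 4  0  1  2  3  4  4  4  5  5  5  6  7
dp[13][11] = 7. One LCS (by backtracking along matches): 3, 7, 6, 3, 5, 7, 7.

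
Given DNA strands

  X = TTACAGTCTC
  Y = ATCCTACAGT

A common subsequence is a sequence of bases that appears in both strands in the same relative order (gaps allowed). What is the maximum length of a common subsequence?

Match T [1,2], T [2,5], A [3,6], C [4,7], A [5,8], G [6,9], T [9,10] — 7 bases in the same relative order in both. dp[10][10] = 7 confirms this is the maximum.

7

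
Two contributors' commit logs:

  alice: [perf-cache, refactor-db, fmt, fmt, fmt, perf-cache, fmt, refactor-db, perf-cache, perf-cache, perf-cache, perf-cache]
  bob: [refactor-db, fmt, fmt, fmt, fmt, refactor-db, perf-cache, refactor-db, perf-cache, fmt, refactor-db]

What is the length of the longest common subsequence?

8

Pick refactor-db (alice #2, bob #1) → fmt (alice #3, bob #2) → fmt (alice #4, bob #3) → fmt (alice #5, bob #4) → fmt (alice #7, bob #5) → refactor-db (alice #8, bob #6) → perf-cache (alice #9, bob #7) → perf-cache (alice #10, bob #9); all 8 commits appear in both, in order. Since dp[12][11] = 8, nothing longer is possible.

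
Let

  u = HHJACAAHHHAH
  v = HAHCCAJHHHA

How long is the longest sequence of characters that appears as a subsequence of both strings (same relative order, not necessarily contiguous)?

8

Match H (u #1, v #1), then H (u #2, v #3), then C (u #5, v #5), then A (u #6, v #6), then H (u #8, v #8), then H (u #9, v #9), then H (u #10, v #10), then A (u #11, v #11) — 8 characters in the same relative order in both. dp[12][11] = 8 confirms this is the maximum.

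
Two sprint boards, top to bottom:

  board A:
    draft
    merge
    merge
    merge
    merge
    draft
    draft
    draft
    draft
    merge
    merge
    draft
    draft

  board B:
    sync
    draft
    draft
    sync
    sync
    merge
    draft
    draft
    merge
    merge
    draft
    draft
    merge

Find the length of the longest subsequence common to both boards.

Pick draft at board A[1]=board B[3], then merge at board A[5]=board B[6], then draft at board A[8]=board B[7], then draft at board A[9]=board B[8], then merge at board A[10]=board B[9], then merge at board A[11]=board B[10], then draft at board A[12]=board B[11], then draft at board A[13]=board B[12]; all 8 tasks appear in both, in order. Since dp[13][13] = 8, nothing longer is possible.

8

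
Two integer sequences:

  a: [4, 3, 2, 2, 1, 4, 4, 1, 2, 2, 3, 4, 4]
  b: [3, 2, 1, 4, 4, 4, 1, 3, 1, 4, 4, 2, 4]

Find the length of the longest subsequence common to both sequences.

9

Match 3 at a[2]=b[1], 2 at a[4]=b[2], 1 at a[5]=b[3], 4 at a[6]=b[5], 4 at a[7]=b[6], 1 at a[8]=b[7], 3 at a[11]=b[8], 4 at a[12]=b[11], 4 at a[13]=b[13] — 9 values in the same relative order in both. dp[13][13] = 9 confirms this is the maximum.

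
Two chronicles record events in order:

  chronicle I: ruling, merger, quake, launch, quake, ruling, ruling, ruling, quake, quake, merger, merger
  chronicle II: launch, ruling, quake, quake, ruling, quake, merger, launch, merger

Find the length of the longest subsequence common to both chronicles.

7

One common subsequence of length 7: ruling (chronicle I #1, chronicle II #2) → quake (chronicle I #3, chronicle II #3) → quake (chronicle I #5, chronicle II #4) → ruling (chronicle I #8, chronicle II #5) → quake (chronicle I #10, chronicle II #6) → merger (chronicle I #11, chronicle II #7) → merger (chronicle I #12, chronicle II #9), and the DP table's final entry dp[12][9] is also 7, so no common subsequence is longer.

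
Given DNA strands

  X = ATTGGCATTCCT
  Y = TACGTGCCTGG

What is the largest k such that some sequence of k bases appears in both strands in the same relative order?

Taking A at X[1]=Y[2] → T at X[3]=Y[5] → G at X[5]=Y[6] → C at X[10]=Y[7] → C at X[11]=Y[8] → T at X[12]=Y[9] gives a common subsequence of length 6. dp[12][11] = 6 confirms this is the maximum.

6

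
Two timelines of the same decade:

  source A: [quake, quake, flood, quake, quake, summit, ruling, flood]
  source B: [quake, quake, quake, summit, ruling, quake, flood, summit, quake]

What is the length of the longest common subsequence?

Match quake at source A[2]=source B[1], quake at source A[4]=source B[2], quake at source A[5]=source B[3], summit at source A[6]=source B[4], ruling at source A[7]=source B[5], flood at source A[8]=source B[7] — 6 events in the same relative order in both. dp[8][9] = 6 confirms this is the maximum.

6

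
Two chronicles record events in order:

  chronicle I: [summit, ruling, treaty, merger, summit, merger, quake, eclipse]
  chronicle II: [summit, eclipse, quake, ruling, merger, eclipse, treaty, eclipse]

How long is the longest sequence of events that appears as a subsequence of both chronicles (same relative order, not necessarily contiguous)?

Match summit at chronicle I[1]=chronicle II[1], then ruling at chronicle I[2]=chronicle II[4], then treaty at chronicle I[3]=chronicle II[7], then eclipse at chronicle I[8]=chronicle II[8] — 4 events in the same relative order in both. Since dp[8][8] = 4, nothing longer is possible.

4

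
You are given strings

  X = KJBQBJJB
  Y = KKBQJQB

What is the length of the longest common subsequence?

Let dp[i][j] be the LCS length of the first i characters of X and the first j characters of Y. dp[i][j] = dp[i-1][j-1]+1 when the i-th and j-th characters match, else max(dp[i-1][j], dp[i][j-1]).
    ·  K  K  B  Q  J  Q  B
 ·  0  0  0  0  0  0  0  0
 K  0  1  1  1  1  1  1  1
 J  0  1  1  1  1  2  2  2
 B  0  1  1  2  2  2  2  3
 Q  0  1  1  2  3  3  3  3
 B  0  1  1  2  3  3  3  4
 J  0  1  1  2  3  4  4  4
 J  0  1  1  2  3  4  4  4
 B  0  1  1  2  3  4  4  5
dp[8][7] = 5. One LCS (by backtracking along matches): KBQJB.

5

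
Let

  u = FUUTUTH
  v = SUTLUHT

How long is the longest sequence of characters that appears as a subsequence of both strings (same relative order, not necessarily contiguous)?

4

Match U at u[3]=v[2], then T at u[4]=v[3], then U at u[5]=v[5], then T at u[6]=v[7] — 4 characters in the same relative order in both. The LCS DP gives dp[7][7] = 4, so this is optimal.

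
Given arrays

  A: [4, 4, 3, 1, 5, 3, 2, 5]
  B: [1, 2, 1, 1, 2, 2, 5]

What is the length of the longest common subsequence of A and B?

3

Match 1 [4,4], then 2 [7,6], then 5 [8,7] — 3 values in the same relative order in both. dp[8][7] = 3 confirms this is the maximum.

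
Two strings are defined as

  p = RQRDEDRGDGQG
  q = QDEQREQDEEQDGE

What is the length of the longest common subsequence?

7

One common subsequence of length 7: Q at p[2]=q[1], then D at p[4]=q[2], then E at p[5]=q[3], then R at p[7]=q[5], then D at p[9]=q[8], then Q at p[11]=q[11], then G at p[12]=q[13]. Since dp[12][14] = 7, nothing longer is possible.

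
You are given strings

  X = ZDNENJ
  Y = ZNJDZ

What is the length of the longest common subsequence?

Taking Z [1,1]; then N [5,2]; then J [6,3] gives a common subsequence of length 3. The LCS DP gives dp[6][5] = 3, so this is optimal.

3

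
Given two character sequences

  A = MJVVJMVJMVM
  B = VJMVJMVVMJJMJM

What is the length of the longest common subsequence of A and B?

8

Taking M (A #1, B #3), then J (A #2, B #5), then V (A #3, B #7), then V (A #4, B #8), then J (A #5, B #11), then M (A #6, B #12), then J (A #8, B #13), then M (A #11, B #14) gives a common subsequence of length 8. The LCS DP gives dp[11][14] = 8, so this is optimal.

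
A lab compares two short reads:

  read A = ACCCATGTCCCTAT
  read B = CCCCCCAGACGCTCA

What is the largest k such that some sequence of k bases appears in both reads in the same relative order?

9

One common subsequence of length 9: C (read A #2, read B #4) → C (read A #3, read B #5) → C (read A #4, read B #6) → A (read A #5, read B #7) → G (read A #7, read B #8) → C (read A #9, read B #10) → C (read A #10, read B #12) → C (read A #11, read B #14) → A (read A #13, read B #15). The LCS DP gives dp[14][15] = 9, so this is optimal.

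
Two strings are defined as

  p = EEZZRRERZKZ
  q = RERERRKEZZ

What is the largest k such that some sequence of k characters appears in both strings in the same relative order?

7

Let dp[i][j] be the LCS length of the first i characters of p and the first j characters of q. dp[i][j] = dp[i-1][j-1]+1 when the i-th and j-th characters match, else max(dp[i-1][j], dp[i][j-1]).
    ·  R  E  R  E  R  R  K  E  Z  Z
 ·  0  0  0  0  0  0  0  0  0  0  0
 E  0  0  1  1  1  1  1  1  1  1  1
 E  0  0  1  1  2  2  2  2  2  2  2
 Z  0  0  1  1  2  2  2  2  2  3  3
 Z  0  0  1  1  2  2  2  2  2  3  4
 R  0  1  1  2  2  3  3  3  3  3  4
 R  0  1  1  2  2  3  4  4  4  4  4
 E  0  1  2  2  3  3  4  4  5  5  5
 R  0  1  2  3  3  4  4  4  5  5  5
 Z  0  1  2  3  3  4  4  4  5  6  6
 K  0  1  2  3  3  4  4  5  5  6  6
 Z  0  1  2  3  3  4  4  5  5  6  7
dp[11][10] = 7. One LCS (by backtracking along matches): EERREZZ.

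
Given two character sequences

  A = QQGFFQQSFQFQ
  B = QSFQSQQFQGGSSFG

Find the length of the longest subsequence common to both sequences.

7

One common subsequence of length 7: Q (A #1, B #1), Q (A #2, B #4), Q (A #6, B #6), Q (A #7, B #7), F (A #9, B #8), Q (A #10, B #9), F (A #11, B #14). dp[12][15] = 7 confirms this is the maximum.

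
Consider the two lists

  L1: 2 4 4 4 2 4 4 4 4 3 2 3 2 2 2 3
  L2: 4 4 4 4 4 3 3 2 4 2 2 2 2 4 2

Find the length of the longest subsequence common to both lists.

10

Pick 4 (L1 #2, L2 #1); then 4 (L1 #3, L2 #2); then 4 (L1 #4, L2 #3); then 4 (L1 #6, L2 #4); then 4 (L1 #7, L2 #5); then 4 (L1 #8, L2 #9); then 2 (L1 #11, L2 #11); then 2 (L1 #13, L2 #12); then 2 (L1 #14, L2 #13); then 2 (L1 #15, L2 #15); all 10 values appear in both, in order. Since dp[16][15] = 10, nothing longer is possible.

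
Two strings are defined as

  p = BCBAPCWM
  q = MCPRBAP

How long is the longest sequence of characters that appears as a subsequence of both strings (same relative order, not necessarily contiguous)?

Let dp[i][j] be the LCS length of the first i characters of p and the first j characters of q. dp[i][j] = dp[i-1][j-1]+1 when the i-th and j-th characters match, else max(dp[i-1][j], dp[i][j-1]).
    ·  M  C  P  R  B  A  P
 ·  0  0  0  0  0  0  0  0
 B  0  0  0  0  0  1  1  1
 C  0  0  1  1  1  1  1  1
 B  0  0  1  1  1  2  2  2
 A  0  0  1  1  1  2  3  3
 P  0  0  1  2  2  2  3  4
 C  0  0  1  2  2  2  3  4
 W  0  0  1  2  2  2  3  4
 M  0  1  1  2  2  2  3  4
dp[8][7] = 4. One LCS (by backtracking along matches): CBAP.

4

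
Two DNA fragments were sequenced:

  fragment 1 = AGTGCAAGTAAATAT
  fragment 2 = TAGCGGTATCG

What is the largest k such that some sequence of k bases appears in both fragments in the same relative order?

Taking A at fragment 1[1]=fragment 2[2] → G at fragment 1[2]=fragment 2[3] → G at fragment 1[4]=fragment 2[5] → G at fragment 1[8]=fragment 2[6] → T at fragment 1[9]=fragment 2[7] → A at fragment 1[12]=fragment 2[8] → T at fragment 1[13]=fragment 2[9] gives a common subsequence of length 7. Since dp[15][11] = 7, nothing longer is possible.

7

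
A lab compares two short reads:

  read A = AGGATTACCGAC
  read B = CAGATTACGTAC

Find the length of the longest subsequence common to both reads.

10

Let dp[i][j] be the LCS length of the first i bases of read A and the first j bases of read B. dp[i][j] = dp[i-1][j-1]+1 when the i-th and j-th bases match, else max(dp[i-1][j], dp[i][j-1]).
    ·  C  A  G  A  T  T  A  C  G  T  A  C
 ·  0  0  0  0  0  0  0  0  0  0  0  0  0
 A  0  0  1  1  1  1  1  1  1  1  1  1  1
 G  0  0  1  2  2  2  2  2  2  2  2  2  2
 G  0  0  1  2  2  2  2  2  2  3  3  3  3
 A  0  0  1  2  3  3  3  3  3  3  3  4  4
 T  0  0  1  2  3  4  4  4  4  4  4  4  4
 T  0  0  1  2  3  4  5  5  5  5  5  5  5
 A  0  0  1  2  3  4  5  6  6  6  6  6  6
 C  0  1  1  2  3  4  5  6  7  7  7  7  7
 C  0  1  1  2  3  4  5  6  7  7  7  7  8
 G  0  1  1  2  3  4  5  6  7  8  8  8  8
 A  0  1  2  2  3  4  5  6  7  8  8  9  9
 C  0  1  2  2  3  4  5  6  7  8  8  9 10
dp[12][12] = 10. One LCS (by backtracking along matches): AGATTACGAC.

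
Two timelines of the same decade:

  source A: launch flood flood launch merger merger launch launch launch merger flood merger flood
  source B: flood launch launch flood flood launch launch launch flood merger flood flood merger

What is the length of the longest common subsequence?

9

Pick launch (source A #1, source B #3), then flood (source A #2, source B #4), then flood (source A #3, source B #5), then launch (source A #4, source B #6), then launch (source A #7, source B #7), then launch (source A #8, source B #8), then merger (source A #10, source B #10), then flood (source A #11, source B #12), then merger (source A #12, source B #13); all 9 events appear in both, in order. The LCS DP gives dp[13][13] = 9, so this is optimal.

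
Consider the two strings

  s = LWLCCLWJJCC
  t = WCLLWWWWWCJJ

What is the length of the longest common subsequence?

6

Let dp[i][j] be the LCS length of the first i characters of s and the first j characters of t. dp[i][j] = dp[i-1][j-1]+1 when the i-th and j-th characters match, else max(dp[i-1][j], dp[i][j-1]).
    ·  W  C  L  L  W  W  W  W  W  C  J  J
 ·  0  0  0  0  0  0  0  0  0  0  0  0  0
 L  0  0  0  1  1  1  1  1  1  1  1  1  1
 W  0  1  1  1  1  2  2  2  2  2  2  2  2
 L  0  1  1  2  2  2  2  2  2  2  2  2  2
 C  0  1  2  2  2  2  2  2  2  2  3  3  3
 C  0  1  2  2  2  2  2  2  2  2  3  3  3
 L  0  1  2  3  3  3  3  3  3  3  3  3  3
 W  0  1  2  3  3  4  4  4  4  4  4  4  4
 J  0  1  2  3  3  4  4  4  4  4  4  5  5
 J  0  1  2  3  3  4  4  4  4  4  4  5  6
 C  0  1  2  3  3  4  4  4  4  4  5  5  6
 C  0  1  2  3  3  4  4  4  4  4  5  5  6
dp[11][12] = 6. One LCS (by backtracking along matches): WLLWJJ.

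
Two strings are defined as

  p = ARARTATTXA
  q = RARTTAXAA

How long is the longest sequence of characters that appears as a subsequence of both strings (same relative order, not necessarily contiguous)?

Taking R at p[2]=q[1], then A at p[3]=q[2], then R at p[4]=q[3], then T at p[5]=q[5], then A at p[6]=q[6], then X at p[9]=q[7], then A at p[10]=q[9] gives a common subsequence of length 7. The LCS DP gives dp[10][9] = 7, so this is optimal.

7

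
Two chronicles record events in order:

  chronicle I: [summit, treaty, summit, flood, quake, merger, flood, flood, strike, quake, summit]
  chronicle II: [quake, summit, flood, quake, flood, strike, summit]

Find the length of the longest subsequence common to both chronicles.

Match summit at chronicle I[3]=chronicle II[2], flood at chronicle I[4]=chronicle II[3], quake at chronicle I[5]=chronicle II[4], flood at chronicle I[8]=chronicle II[5], strike at chronicle I[9]=chronicle II[6], summit at chronicle I[11]=chronicle II[7] — 6 events in the same relative order in both. Since dp[11][7] = 6, nothing longer is possible.

6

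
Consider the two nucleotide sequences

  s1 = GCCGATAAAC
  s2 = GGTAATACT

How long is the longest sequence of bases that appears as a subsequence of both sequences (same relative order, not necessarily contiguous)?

Let dp[i][j] be the LCS length of the first i bases of s1 and the first j bases of s2. dp[i][j] = dp[i-1][j-1]+1 when the i-th and j-th bases match, else max(dp[i-1][j], dp[i][j-1]).
    ·  G  G  T  A  A  T  A  C  T
 ·  0  0  0  0  0  0  0  0  0  0
 G  0  1  1  1  1  1  1  1  1  1
 C  0  1  1  1  1  1  1  1  2  2
 C  0  1  1  1  1  1  1  1  2  2
 G  0  1  2  2  2  2  2  2  2  2
 A  0  1  2  2  3  3  3  3  3  3
 T  0  1  2  3  3  3  4  4  4  4
 A  0  1  2  3  4  4  4  5  5  5
 A  0  1  2  3  4  5  5  5  5  5
 A  0  1  2  3  4  5  5  6  6  6
 C  0  1  2  3  4  5  5  6  7  7
dp[10][9] = 7. One LCS (by backtracking along matches): GGTAAAC.

7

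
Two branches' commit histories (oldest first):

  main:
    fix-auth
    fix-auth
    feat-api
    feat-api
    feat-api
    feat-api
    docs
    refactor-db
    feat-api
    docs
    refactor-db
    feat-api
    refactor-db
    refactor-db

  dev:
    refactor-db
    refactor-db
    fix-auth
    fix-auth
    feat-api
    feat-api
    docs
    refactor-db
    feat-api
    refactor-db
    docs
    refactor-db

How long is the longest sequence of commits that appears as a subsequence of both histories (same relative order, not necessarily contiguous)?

Taking fix-auth at main[1]=dev[3], then fix-auth at main[2]=dev[4], then feat-api at main[5]=dev[5], then feat-api at main[6]=dev[6], then docs at main[7]=dev[7], then refactor-db at main[8]=dev[8], then feat-api at main[9]=dev[9], then docs at main[10]=dev[11], then refactor-db at main[14]=dev[12] gives a common subsequence of length 9, and the DP table's final entry dp[14][12] is also 9, so no common subsequence is longer.

9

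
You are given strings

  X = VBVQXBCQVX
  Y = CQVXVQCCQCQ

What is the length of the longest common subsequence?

Taking V (X #1, Y #3) → V (X #3, Y #5) → Q (X #4, Y #9) → C (X #7, Y #10) → Q (X #8, Y #11) gives a common subsequence of length 5, and the DP table's final entry dp[10][11] is also 5, so no common subsequence is longer.

5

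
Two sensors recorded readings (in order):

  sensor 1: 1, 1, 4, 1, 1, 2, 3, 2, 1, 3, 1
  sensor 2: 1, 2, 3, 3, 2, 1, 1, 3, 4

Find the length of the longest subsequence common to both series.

6

One common subsequence of length 6: 1 (sensor 1 #5, sensor 2 #1), then 2 (sensor 1 #6, sensor 2 #2), then 3 (sensor 1 #7, sensor 2 #4), then 2 (sensor 1 #8, sensor 2 #5), then 1 (sensor 1 #9, sensor 2 #7), then 3 (sensor 1 #10, sensor 2 #8). The LCS DP gives dp[11][9] = 6, so this is optimal.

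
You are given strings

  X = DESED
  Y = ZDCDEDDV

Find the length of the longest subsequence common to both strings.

Match D at X[1]=Y[4], then E at X[2]=Y[5], then D at X[5]=Y[7] — 3 characters in the same relative order in both. Since dp[5][8] = 3, nothing longer is possible.

3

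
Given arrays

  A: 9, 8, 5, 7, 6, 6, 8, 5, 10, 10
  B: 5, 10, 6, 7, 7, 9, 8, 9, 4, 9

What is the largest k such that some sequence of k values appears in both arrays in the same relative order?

3

Let dp[i][j] be the LCS length of the first i values of A and the first j values of B. dp[i][j] = dp[i-1][j-1]+1 when the i-th and j-th values match, else max(dp[i-1][j], dp[i][j-1]).
    ·  5 10  6  7  7  9  8  9  4  9
 ·  0  0  0  0  0  0  0  0  0  0  0
 9  0  0  0  0  0  0  1  1  1  1  1
 8  0  0  0  0  0  0  1  2  2  2  2
 5  0  1  1  1  1  1  1  2  2  2  2
 7  0  1  1  1  2  2  2  2  2  2  2
 6  0  1  1  2  2  2  2  2  2  2  2
 6  0  1  1  2  2  2  2  2  2  2  2
 8  0  1  1  2  2  2  2  3  3  3  3
 5  0  1  1  2  2  2  2  3  3  3  3
10  0  1  2  2  2  2  2  3  3  3  3
10  0  1  2  2  2  2  2  3  3  3  3
dp[10][10] = 3. One LCS (by backtracking along matches): 5, 7, 8.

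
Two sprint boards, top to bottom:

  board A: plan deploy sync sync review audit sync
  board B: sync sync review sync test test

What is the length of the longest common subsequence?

Match sync (board A #3, board B #1), then sync (board A #4, board B #2), then review (board A #5, board B #3), then sync (board A #7, board B #4) — 4 tasks in the same relative order in both. Since dp[7][6] = 4, nothing longer is possible.

4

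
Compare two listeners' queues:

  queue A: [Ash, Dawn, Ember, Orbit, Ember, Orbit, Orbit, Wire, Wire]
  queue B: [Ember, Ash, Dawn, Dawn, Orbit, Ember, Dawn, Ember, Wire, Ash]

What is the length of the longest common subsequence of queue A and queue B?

Taking Ash at queue A[1]=queue B[2]; then Dawn at queue A[2]=queue B[4]; then Ember at queue A[3]=queue B[6]; then Ember at queue A[5]=queue B[8]; then Wire at queue A[8]=queue B[9] gives a common subsequence of length 5. dp[9][10] = 5 confirms this is the maximum.

5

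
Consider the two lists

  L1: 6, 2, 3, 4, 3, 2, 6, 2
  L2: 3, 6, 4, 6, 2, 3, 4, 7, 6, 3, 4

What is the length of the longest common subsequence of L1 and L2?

One common subsequence of length 5: 6 at L1[1]=L2[4], 2 at L1[2]=L2[5], 3 at L1[3]=L2[6], 4 at L1[4]=L2[7], 3 at L1[5]=L2[10], and the DP table's final entry dp[8][11] is also 5, so no common subsequence is longer.

5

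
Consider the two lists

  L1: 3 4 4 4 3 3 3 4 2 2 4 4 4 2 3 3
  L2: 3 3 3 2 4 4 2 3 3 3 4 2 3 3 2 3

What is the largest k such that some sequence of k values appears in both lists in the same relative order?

One common subsequence of length 10: 3 [1,3], then 4 [2,5], then 4 [3,6], then 3 [5,8], then 3 [6,9], then 3 [7,10], then 4 [8,11], then 2 [9,12], then 2 [14,15], then 3 [16,16]. The LCS DP gives dp[16][16] = 10, so this is optimal.

10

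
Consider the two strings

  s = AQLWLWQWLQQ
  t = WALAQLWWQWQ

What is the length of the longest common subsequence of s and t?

One common subsequence of length 8: A (s #1, t #4) → Q (s #2, t #5) → L (s #3, t #6) → W (s #4, t #7) → W (s #6, t #8) → Q (s #7, t #9) → W (s #8, t #10) → Q (s #11, t #11). Since dp[11][11] = 8, nothing longer is possible.

8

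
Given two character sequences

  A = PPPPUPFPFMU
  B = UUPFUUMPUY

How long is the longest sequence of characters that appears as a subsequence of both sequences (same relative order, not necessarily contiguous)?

Pick U (A #5, B #2) → P (A #6, B #3) → F (A #7, B #4) → P (A #8, B #8) → U (A #11, B #9); all 5 characters appear in both, in order, and the DP table's final entry dp[11][10] is also 5, so no common subsequence is longer.

5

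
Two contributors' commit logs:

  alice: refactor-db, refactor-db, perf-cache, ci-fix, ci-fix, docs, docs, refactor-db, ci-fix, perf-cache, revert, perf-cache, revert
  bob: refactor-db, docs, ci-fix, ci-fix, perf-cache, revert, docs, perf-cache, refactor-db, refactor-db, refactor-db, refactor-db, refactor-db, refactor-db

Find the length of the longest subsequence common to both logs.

6

Match refactor-db (alice #1, bob #1) → ci-fix (alice #5, bob #3) → ci-fix (alice #9, bob #4) → perf-cache (alice #10, bob #5) → revert (alice #11, bob #6) → perf-cache (alice #12, bob #8) — 6 commits in the same relative order in both, and the DP table's final entry dp[13][14] is also 6, so no common subsequence is longer.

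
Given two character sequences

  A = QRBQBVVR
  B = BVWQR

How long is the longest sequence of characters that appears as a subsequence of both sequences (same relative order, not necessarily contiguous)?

3

One common subsequence of length 3: B (A #3, B #1) → Q (A #4, B #4) → R (A #8, B #5). Since dp[8][5] = 3, nothing longer is possible.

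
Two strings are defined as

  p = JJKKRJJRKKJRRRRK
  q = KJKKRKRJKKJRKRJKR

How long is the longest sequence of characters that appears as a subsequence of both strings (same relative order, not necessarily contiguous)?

Match J (p #1, q #2); then K (p #3, q #4); then K (p #4, q #6); then R (p #5, q #7); then J (p #7, q #8); then K (p #9, q #9); then K (p #10, q #10); then J (p #11, q #11); then R (p #12, q #12); then R (p #13, q #14); then R (p #15, q #17) — 11 characters in the same relative order in both. dp[16][17] = 11 confirms this is the maximum.

11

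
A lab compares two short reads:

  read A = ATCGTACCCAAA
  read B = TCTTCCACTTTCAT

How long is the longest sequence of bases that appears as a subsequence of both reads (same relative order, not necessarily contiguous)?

Match T (read A #2, read B #1), then C (read A #3, read B #2), then T (read A #5, read B #4), then A (read A #6, read B #7), then C (read A #7, read B #8), then C (read A #9, read B #12), then A (read A #10, read B #13) — 7 bases in the same relative order in both. The LCS DP gives dp[12][14] = 7, so this is optimal.

7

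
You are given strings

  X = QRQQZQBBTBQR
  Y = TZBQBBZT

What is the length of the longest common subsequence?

5

Match Z [5,2], Q [6,4], B [7,5], B [8,6], T [9,8] — 5 characters in the same relative order in both. The LCS DP gives dp[12][8] = 5, so this is optimal.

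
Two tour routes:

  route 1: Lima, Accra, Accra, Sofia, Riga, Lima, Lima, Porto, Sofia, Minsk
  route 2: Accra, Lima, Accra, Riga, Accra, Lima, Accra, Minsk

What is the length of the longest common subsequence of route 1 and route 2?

Match Lima (route 1 #1, route 2 #2) → Accra (route 1 #2, route 2 #3) → Accra (route 1 #3, route 2 #5) → Lima (route 1 #6, route 2 #6) → Minsk (route 1 #10, route 2 #8) — 5 stops in the same relative order in both. The LCS DP gives dp[10][8] = 5, so this is optimal.

5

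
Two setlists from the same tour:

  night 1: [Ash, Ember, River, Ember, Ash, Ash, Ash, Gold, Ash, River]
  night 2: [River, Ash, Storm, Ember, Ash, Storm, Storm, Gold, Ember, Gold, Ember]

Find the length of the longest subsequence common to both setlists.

Match Ash at night 1[1]=night 2[2] → Ember at night 1[2]=night 2[4] → Ember at night 1[4]=night 2[9] → Gold at night 1[8]=night 2[10] — 4 songs in the same relative order in both. The LCS DP gives dp[10][11] = 4, so this is optimal.

4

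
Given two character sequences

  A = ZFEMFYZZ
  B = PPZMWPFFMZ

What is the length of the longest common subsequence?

4

Let dp[i][j] be the LCS length of the first i characters of A and the first j characters of B. dp[i][j] = dp[i-1][j-1]+1 when the i-th and j-th characters match, else max(dp[i-1][j], dp[i][j-1]).
    ·  P  P  Z  M  W  P  F  F  M  Z
 ·  0  0  0  0  0  0  0  0  0  0  0
 Z  0  0  0  1  1  1  1  1  1  1  1
 F  0  0  0  1  1  1  1  2  2  2  2
 E  0  0  0  1  1  1  1  2  2  2  2
 M  0  0  0  1  2  2  2  2  2  3  3
 F  0  0  0  1  2  2  2  3  3  3  3
 Y  0  0  0  1  2  2  2  3  3  3  3
 Z  0  0  0  1  2  2  2  3  3  3  4
 Z  0  0  0  1  2  2  2  3  3  3  4
dp[8][10] = 4. One LCS (by backtracking along matches): ZFMZ.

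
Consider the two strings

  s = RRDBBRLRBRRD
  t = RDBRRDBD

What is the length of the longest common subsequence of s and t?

Let dp[i][j] be the LCS length of the first i characters of s and the first j characters of t. dp[i][j] = dp[i-1][j-1]+1 when the i-th and j-th characters match, else max(dp[i-1][j], dp[i][j-1]).
    ·  R  D  B  R  R  D  B  D
 ·  0  0  0  0  0  0  0  0  0
 R  0  1  1  1  1  1  1  1  1
 R  0  1  1  1  2  2  2  2  2
 D  0  1  2  2  2  2  3  3  3
 B  0  1  2  3  3  3  3  4  4
 B  0  1  2  3  3  3  3  4  4
 R  0  1  2  3  4  4  4  4  4
 L  0  1  2  3  4  4  4  4  4
 R  0  1  2  3  4  5  5  5  5
 B  0  1  2  3  4  5  5  6  6
 R  0  1  2  3  4  5  5  6  6
 R  0  1  2  3  4  5  5  6  6
 D  0  1  2  3  4  5  6  6  7
dp[12][8] = 7. One LCS (by backtracking along matches): RDBRRBD.

7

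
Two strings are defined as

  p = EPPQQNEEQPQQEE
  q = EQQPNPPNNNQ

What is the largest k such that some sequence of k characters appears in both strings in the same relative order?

6

Pick E [1,1] → Q [4,2] → Q [5,3] → N [6,5] → P [10,7] → Q [12,11]; all 6 characters appear in both, in order. Since dp[14][11] = 6, nothing longer is possible.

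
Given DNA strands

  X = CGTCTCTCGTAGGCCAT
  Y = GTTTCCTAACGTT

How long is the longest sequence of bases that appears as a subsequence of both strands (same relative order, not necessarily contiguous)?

One common subsequence of length 9: G [2,1]; then T [3,4]; then C [4,5]; then C [6,6]; then T [7,7]; then C [8,10]; then G [9,11]; then T [10,12]; then T [17,13]. The LCS DP gives dp[17][13] = 9, so this is optimal.

9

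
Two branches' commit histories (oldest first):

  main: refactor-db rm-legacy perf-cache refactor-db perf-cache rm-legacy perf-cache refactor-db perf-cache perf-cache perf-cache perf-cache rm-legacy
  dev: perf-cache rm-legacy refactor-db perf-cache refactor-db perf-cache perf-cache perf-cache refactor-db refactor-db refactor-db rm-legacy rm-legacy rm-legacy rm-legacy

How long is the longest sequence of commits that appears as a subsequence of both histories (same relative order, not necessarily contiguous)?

Match rm-legacy [2,2], refactor-db [4,3], perf-cache [7,4], refactor-db [8,5], perf-cache [9,6], perf-cache [10,7], perf-cache [11,8], rm-legacy [13,15] — 8 commits in the same relative order in both. Since dp[13][15] = 8, nothing longer is possible.

8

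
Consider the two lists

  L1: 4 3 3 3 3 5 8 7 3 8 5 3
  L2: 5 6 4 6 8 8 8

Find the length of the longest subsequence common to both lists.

3

Let dp[i][j] be the LCS length of the first i values of L1 and the first j values of L2. dp[i][j] = dp[i-1][j-1]+1 when the i-th and j-th values match, else max(dp[i-1][j], dp[i][j-1]).
    ·  5  6  4  6  8  8  8
 ·  0  0  0  0  0  0  0  0
 4  0  0  0  1  1  1  1  1
 3  0  0  0  1  1  1  1  1
 3  0  0  0  1  1  1  1  1
 3  0  0  0  1  1  1  1  1
 3  0  0  0  1  1  1  1  1
 5  0  1  1  1  1  1  1  1
 8  0  1  1  1  1  2  2  2
 7  0  1  1  1  1  2  2  2
 3  0  1  1  1  1  2  2  2
 8  0  1  1  1  1  2  3  3
 5  0  1  1  1  1  2  3  3
 3  0  1  1  1  1  2  3  3
dp[12][7] = 3. One LCS (by backtracking along matches): 4, 8, 8.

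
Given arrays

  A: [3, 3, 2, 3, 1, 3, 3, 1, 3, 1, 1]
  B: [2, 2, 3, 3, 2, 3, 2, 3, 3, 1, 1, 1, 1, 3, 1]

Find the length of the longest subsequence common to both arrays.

9

One common subsequence of length 9: 3 (A #1, B #3); then 3 (A #2, B #4); then 2 (A #3, B #5); then 3 (A #4, B #6); then 3 (A #6, B #8); then 3 (A #7, B #9); then 1 (A #8, B #13); then 3 (A #9, B #14); then 1 (A #11, B #15). dp[11][15] = 9 confirms this is the maximum.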